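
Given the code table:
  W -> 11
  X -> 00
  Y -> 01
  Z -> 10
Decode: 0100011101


Decoding:
01 -> Y
00 -> X
01 -> Y
11 -> W
01 -> Y


Result: YXYWY


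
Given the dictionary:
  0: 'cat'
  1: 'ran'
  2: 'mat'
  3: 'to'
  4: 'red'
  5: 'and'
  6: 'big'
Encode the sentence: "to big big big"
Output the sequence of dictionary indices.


Look up each word in the dictionary:
  'to' -> 3
  'big' -> 6
  'big' -> 6
  'big' -> 6

Encoded: [3, 6, 6, 6]


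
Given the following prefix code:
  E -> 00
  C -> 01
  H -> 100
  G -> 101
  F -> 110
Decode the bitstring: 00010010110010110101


Decoding step by step:
Bits 00 -> E
Bits 01 -> C
Bits 00 -> E
Bits 101 -> G
Bits 100 -> H
Bits 101 -> G
Bits 101 -> G
Bits 01 -> C


Decoded message: ECEGHGGC


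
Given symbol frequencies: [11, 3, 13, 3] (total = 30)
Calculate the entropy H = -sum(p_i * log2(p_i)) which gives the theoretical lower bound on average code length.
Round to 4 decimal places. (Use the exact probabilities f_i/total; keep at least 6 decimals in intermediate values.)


Per-symbol terms -p_i * log2(p_i) with p_i = f_i/30:
  p = 11/30 = 0.366667: log2(p) = -1.447459, -p*log2(p) = 0.530735
  p = 3/30 = 0.100000: log2(p) = -3.321928, -p*log2(p) = 0.332193
  p = 13/30 = 0.433333: log2(p) = -1.206451, -p*log2(p) = 0.522795
  p = 3/30 = 0.100000: log2(p) = -3.321928, -p*log2(p) = 0.332193
H = 0.530735 + 0.332193 + 0.522795 + 0.332193 = 1.717916

H = 1.7179 bits/symbol


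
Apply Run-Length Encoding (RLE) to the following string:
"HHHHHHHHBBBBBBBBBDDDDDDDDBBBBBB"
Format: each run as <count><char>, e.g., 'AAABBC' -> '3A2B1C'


Scanning runs left to right:
  i=0: run of 'H' x 8 -> '8H'
  i=8: run of 'B' x 9 -> '9B'
  i=17: run of 'D' x 8 -> '8D'
  i=25: run of 'B' x 6 -> '6B'

RLE = 8H9B8D6B


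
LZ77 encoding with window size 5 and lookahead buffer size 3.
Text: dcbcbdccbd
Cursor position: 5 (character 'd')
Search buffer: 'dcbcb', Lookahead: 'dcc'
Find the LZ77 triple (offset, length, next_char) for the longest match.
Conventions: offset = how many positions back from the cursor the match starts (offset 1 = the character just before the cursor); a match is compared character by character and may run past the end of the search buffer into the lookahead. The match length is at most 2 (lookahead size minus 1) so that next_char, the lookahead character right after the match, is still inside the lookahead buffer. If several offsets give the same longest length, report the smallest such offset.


Try each offset into the search buffer:
  offset=1 (pos 4, char 'b'): match length 0
  offset=2 (pos 3, char 'c'): match length 0
  offset=3 (pos 2, char 'b'): match length 0
  offset=4 (pos 1, char 'c'): match length 0
  offset=5 (pos 0, char 'd'): match length 2
Longest match has length 2 at offset 5.
next_char = character at position 5 + 2 = 7 -> 'c'

Best match: offset=5, length=2 (matching 'dc' starting at position 0)
LZ77 triple: (5, 2, 'c')


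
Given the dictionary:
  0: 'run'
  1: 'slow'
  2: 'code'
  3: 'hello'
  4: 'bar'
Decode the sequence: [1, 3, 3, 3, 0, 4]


Look up each index in the dictionary:
  1 -> 'slow'
  3 -> 'hello'
  3 -> 'hello'
  3 -> 'hello'
  0 -> 'run'
  4 -> 'bar'

Decoded: "slow hello hello hello run bar"


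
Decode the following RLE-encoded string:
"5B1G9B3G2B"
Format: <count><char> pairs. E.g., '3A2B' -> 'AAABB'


Expanding each <count><char> pair:
  5B -> 'BBBBB'
  1G -> 'G'
  9B -> 'BBBBBBBBB'
  3G -> 'GGG'
  2B -> 'BB'

Decoded = BBBBBGBBBBBBBBBGGGBB


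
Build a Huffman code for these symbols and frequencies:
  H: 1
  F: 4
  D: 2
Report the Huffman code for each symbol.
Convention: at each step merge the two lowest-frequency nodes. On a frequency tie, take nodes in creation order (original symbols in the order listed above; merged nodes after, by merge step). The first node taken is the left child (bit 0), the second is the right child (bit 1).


Huffman tree construction:
Step 1: Merge H(1) + D(2) = 3
Step 2: Merge (H+D)(3) + F(4) = 7
Read each symbol's code off the tree from the root (left child = 0, right child = 1).

Codes:
  H: 00 (length 2)
  F: 1 (length 1)
  D: 01 (length 2)
Average code length: 10/7 = 1.4286 bits/symbol


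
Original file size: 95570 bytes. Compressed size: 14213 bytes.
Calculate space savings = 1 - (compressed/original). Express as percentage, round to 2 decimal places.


ratio = compressed/original = 14213/95570 = 0.148718
savings = 1 - ratio = 1 - 0.148718 = 0.851282
as a percentage: 0.851282 * 100 = 85.13%

Space savings = 1 - 14213/95570 = 85.13%


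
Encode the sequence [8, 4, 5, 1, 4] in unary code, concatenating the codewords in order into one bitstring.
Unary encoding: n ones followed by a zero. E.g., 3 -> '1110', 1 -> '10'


Encode each number as n ones followed by a terminating 0:
  8 -> 111111110 (9 bits)
  4 -> 11110 (5 bits)
  5 -> 111110 (6 bits)
  1 -> 10 (2 bits)
  4 -> 11110 (5 bits)
Total length = 9 + 5 + 6 + 2 + 5 = 27 bits.

Unary([8, 4, 5, 1, 4]) = 111111110111101111101011110 (27 bits)


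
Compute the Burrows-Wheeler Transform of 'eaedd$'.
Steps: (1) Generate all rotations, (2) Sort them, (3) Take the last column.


Rotations (sorted):
  0: $eaedd -> last char: d
  1: aedd$e -> last char: e
  2: d$eaed -> last char: d
  3: dd$eae -> last char: e
  4: eaedd$ -> last char: $
  5: edd$ea -> last char: a


BWT = dede$a


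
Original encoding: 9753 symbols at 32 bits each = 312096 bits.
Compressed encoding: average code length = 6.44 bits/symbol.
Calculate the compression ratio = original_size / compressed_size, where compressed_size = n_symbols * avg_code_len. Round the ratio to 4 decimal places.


original_size = n_symbols * orig_bits = 9753 * 32 = 312096 bits
compressed_size = n_symbols * avg_code_len = 9753 * 6.44 = 62809.32 bits
ratio = original_size / compressed_size = 312096 / 62809.32 = 4.9689

Compression ratio = 4.9689


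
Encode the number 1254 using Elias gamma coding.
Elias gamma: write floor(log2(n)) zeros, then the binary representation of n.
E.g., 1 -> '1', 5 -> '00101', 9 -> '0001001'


num_bits = floor(log2(1254)) + 1 = 11
leading_zeros = num_bits - 1 = 10
binary(1254) = 10011100110

Elias gamma(1254) = '0000000000' + '10011100110' = 000000000010011100110 (21 bits)


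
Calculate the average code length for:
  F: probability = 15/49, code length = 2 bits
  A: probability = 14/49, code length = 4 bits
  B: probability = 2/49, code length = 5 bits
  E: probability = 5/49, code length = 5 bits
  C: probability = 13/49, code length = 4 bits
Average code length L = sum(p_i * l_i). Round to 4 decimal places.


Weighted contributions p_i * l_i:
  F: (15/49) * 2 = 30/49
  A: (14/49) * 4 = 56/49
  B: (2/49) * 5 = 10/49
  E: (5/49) * 5 = 25/49
  C: (13/49) * 4 = 52/49
Sum = (30 + 56 + 10 + 25 + 52)/49 = 173/49

L = 173/49 = 3.5306 bits/symbol


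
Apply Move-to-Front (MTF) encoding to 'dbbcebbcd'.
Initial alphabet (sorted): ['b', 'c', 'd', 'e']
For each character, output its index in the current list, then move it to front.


MTF encoding:
'd': index 2 in ['b', 'c', 'd', 'e'] -> ['d', 'b', 'c', 'e']
'b': index 1 in ['d', 'b', 'c', 'e'] -> ['b', 'd', 'c', 'e']
'b': index 0 in ['b', 'd', 'c', 'e'] -> ['b', 'd', 'c', 'e']
'c': index 2 in ['b', 'd', 'c', 'e'] -> ['c', 'b', 'd', 'e']
'e': index 3 in ['c', 'b', 'd', 'e'] -> ['e', 'c', 'b', 'd']
'b': index 2 in ['e', 'c', 'b', 'd'] -> ['b', 'e', 'c', 'd']
'b': index 0 in ['b', 'e', 'c', 'd'] -> ['b', 'e', 'c', 'd']
'c': index 2 in ['b', 'e', 'c', 'd'] -> ['c', 'b', 'e', 'd']
'd': index 3 in ['c', 'b', 'e', 'd'] -> ['d', 'c', 'b', 'e']


Output: [2, 1, 0, 2, 3, 2, 0, 2, 3]


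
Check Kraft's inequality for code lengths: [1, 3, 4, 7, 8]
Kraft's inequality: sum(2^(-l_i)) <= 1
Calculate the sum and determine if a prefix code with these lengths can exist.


Sum = 2^(-1) + 2^(-3) + 2^(-4) + 2^(-7) + 2^(-8)
    = 0.5 + 0.125 + 0.0625 + 0.0078125 + 0.00390625
    = 179/256 = 0.69921875
Since 0.69921875 <= 1, Kraft's inequality IS satisfied.
A prefix code with these lengths CAN exist.

Kraft sum = 0.69921875. Satisfied.


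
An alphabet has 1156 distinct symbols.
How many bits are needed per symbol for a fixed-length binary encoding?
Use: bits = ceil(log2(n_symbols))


log2(1156) = 10.1749
Bracket: 2^10 = 1024 < 1156 <= 2^11 = 2048
So ceil(log2(1156)) = 11

bits = ceil(log2(1156)) = ceil(10.1749) = 11 bits


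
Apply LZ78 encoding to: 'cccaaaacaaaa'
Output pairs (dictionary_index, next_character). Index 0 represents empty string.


LZ78 encoding steps:
Dictionary: {0: ''}
Step 1: w='' (idx 0), next='c' -> output (0, 'c'), add 'c' as idx 1
Step 2: w='c' (idx 1), next='c' -> output (1, 'c'), add 'cc' as idx 2
Step 3: w='' (idx 0), next='a' -> output (0, 'a'), add 'a' as idx 3
Step 4: w='a' (idx 3), next='a' -> output (3, 'a'), add 'aa' as idx 4
Step 5: w='a' (idx 3), next='c' -> output (3, 'c'), add 'ac' as idx 5
Step 6: w='aa' (idx 4), next='a' -> output (4, 'a'), add 'aaa' as idx 6
Step 7: w='a' (idx 3), end of input -> output (3, '')


Encoded: [(0, 'c'), (1, 'c'), (0, 'a'), (3, 'a'), (3, 'c'), (4, 'a'), (3, '')]


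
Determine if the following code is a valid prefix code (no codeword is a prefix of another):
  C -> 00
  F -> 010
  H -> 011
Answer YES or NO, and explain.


Checking each pair (does one codeword prefix another?):
  C='00' vs F='010': no prefix
  C='00' vs H='011': no prefix
  F='010' vs C='00': no prefix
  F='010' vs H='011': no prefix
  H='011' vs C='00': no prefix
  H='011' vs F='010': no prefix
No violation found over all pairs.

YES -- this is a valid prefix code. No codeword is a prefix of any other codeword.


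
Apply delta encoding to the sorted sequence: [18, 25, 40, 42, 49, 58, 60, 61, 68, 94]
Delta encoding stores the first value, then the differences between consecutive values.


First value: 18
Deltas:
  25 - 18 = 7
  40 - 25 = 15
  42 - 40 = 2
  49 - 42 = 7
  58 - 49 = 9
  60 - 58 = 2
  61 - 60 = 1
  68 - 61 = 7
  94 - 68 = 26


Delta encoded: [18, 7, 15, 2, 7, 9, 2, 1, 7, 26]


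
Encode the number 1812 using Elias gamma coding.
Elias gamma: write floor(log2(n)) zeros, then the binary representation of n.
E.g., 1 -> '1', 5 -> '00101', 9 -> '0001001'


num_bits = floor(log2(1812)) + 1 = 11
leading_zeros = num_bits - 1 = 10
binary(1812) = 11100010100

Elias gamma(1812) = '0000000000' + '11100010100' = 000000000011100010100 (21 bits)


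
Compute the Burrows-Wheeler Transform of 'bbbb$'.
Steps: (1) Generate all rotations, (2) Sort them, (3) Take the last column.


Rotations (sorted):
  0: $bbbb -> last char: b
  1: b$bbb -> last char: b
  2: bb$bb -> last char: b
  3: bbb$b -> last char: b
  4: bbbb$ -> last char: $


BWT = bbbb$


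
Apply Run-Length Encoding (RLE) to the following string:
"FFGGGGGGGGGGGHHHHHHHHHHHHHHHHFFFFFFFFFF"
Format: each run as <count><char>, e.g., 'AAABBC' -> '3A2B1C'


Scanning runs left to right:
  i=0: run of 'F' x 2 -> '2F'
  i=2: run of 'G' x 11 -> '11G'
  i=13: run of 'H' x 16 -> '16H'
  i=29: run of 'F' x 10 -> '10F'

RLE = 2F11G16H10F


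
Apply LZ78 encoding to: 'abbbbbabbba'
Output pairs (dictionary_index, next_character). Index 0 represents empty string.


LZ78 encoding steps:
Dictionary: {0: ''}
Step 1: w='' (idx 0), next='a' -> output (0, 'a'), add 'a' as idx 1
Step 2: w='' (idx 0), next='b' -> output (0, 'b'), add 'b' as idx 2
Step 3: w='b' (idx 2), next='b' -> output (2, 'b'), add 'bb' as idx 3
Step 4: w='bb' (idx 3), next='a' -> output (3, 'a'), add 'bba' as idx 4
Step 5: w='bb' (idx 3), next='b' -> output (3, 'b'), add 'bbb' as idx 5
Step 6: w='a' (idx 1), end of input -> output (1, '')


Encoded: [(0, 'a'), (0, 'b'), (2, 'b'), (3, 'a'), (3, 'b'), (1, '')]


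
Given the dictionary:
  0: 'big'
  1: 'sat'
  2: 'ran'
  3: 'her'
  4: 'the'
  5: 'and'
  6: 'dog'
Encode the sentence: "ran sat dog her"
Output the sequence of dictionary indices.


Look up each word in the dictionary:
  'ran' -> 2
  'sat' -> 1
  'dog' -> 6
  'her' -> 3

Encoded: [2, 1, 6, 3]


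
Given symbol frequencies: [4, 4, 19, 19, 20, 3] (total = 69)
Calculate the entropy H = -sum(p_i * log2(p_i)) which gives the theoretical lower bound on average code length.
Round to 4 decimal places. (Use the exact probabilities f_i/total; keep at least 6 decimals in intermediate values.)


Per-symbol terms -p_i * log2(p_i) with p_i = f_i/69:
  p = 4/69 = 0.057971: log2(p) = -4.108524, -p*log2(p) = 0.238175
  p = 4/69 = 0.057971: log2(p) = -4.108524, -p*log2(p) = 0.238175
  p = 19/69 = 0.275362: log2(p) = -1.860597, -p*log2(p) = 0.512338
  p = 19/69 = 0.275362: log2(p) = -1.860597, -p*log2(p) = 0.512338
  p = 20/69 = 0.289855: log2(p) = -1.786596, -p*log2(p) = 0.517854
  p = 3/69 = 0.043478: log2(p) = -4.523562, -p*log2(p) = 0.196677
H = 0.238175 + 0.238175 + 0.512338 + 0.512338 + 0.517854 + 0.196677 = 2.215557

H = 2.2156 bits/symbol


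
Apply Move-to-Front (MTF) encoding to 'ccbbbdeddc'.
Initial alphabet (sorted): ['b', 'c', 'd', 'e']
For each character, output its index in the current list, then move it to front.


MTF encoding:
'c': index 1 in ['b', 'c', 'd', 'e'] -> ['c', 'b', 'd', 'e']
'c': index 0 in ['c', 'b', 'd', 'e'] -> ['c', 'b', 'd', 'e']
'b': index 1 in ['c', 'b', 'd', 'e'] -> ['b', 'c', 'd', 'e']
'b': index 0 in ['b', 'c', 'd', 'e'] -> ['b', 'c', 'd', 'e']
'b': index 0 in ['b', 'c', 'd', 'e'] -> ['b', 'c', 'd', 'e']
'd': index 2 in ['b', 'c', 'd', 'e'] -> ['d', 'b', 'c', 'e']
'e': index 3 in ['d', 'b', 'c', 'e'] -> ['e', 'd', 'b', 'c']
'd': index 1 in ['e', 'd', 'b', 'c'] -> ['d', 'e', 'b', 'c']
'd': index 0 in ['d', 'e', 'b', 'c'] -> ['d', 'e', 'b', 'c']
'c': index 3 in ['d', 'e', 'b', 'c'] -> ['c', 'd', 'e', 'b']


Output: [1, 0, 1, 0, 0, 2, 3, 1, 0, 3]


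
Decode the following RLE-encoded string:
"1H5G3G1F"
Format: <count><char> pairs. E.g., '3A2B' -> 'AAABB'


Expanding each <count><char> pair:
  1H -> 'H'
  5G -> 'GGGGG'
  3G -> 'GGG'
  1F -> 'F'

Decoded = HGGGGGGGGF


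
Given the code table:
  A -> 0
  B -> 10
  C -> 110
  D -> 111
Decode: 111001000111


Decoding:
111 -> D
0 -> A
0 -> A
10 -> B
0 -> A
0 -> A
111 -> D


Result: DAABAAD


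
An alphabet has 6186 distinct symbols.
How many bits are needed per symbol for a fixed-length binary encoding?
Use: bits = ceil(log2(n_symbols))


log2(6186) = 12.5948
Bracket: 2^12 = 4096 < 6186 <= 2^13 = 8192
So ceil(log2(6186)) = 13

bits = ceil(log2(6186)) = ceil(12.5948) = 13 bits


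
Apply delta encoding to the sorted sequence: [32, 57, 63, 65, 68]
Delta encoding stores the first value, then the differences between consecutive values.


First value: 32
Deltas:
  57 - 32 = 25
  63 - 57 = 6
  65 - 63 = 2
  68 - 65 = 3


Delta encoded: [32, 25, 6, 2, 3]


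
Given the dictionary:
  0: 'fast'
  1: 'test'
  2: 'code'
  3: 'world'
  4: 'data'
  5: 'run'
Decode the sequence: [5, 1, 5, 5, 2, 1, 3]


Look up each index in the dictionary:
  5 -> 'run'
  1 -> 'test'
  5 -> 'run'
  5 -> 'run'
  2 -> 'code'
  1 -> 'test'
  3 -> 'world'

Decoded: "run test run run code test world"


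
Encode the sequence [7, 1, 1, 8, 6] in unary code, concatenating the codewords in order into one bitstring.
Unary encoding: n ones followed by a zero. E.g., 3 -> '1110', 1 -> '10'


Encode each number as n ones followed by a terminating 0:
  7 -> 11111110 (8 bits)
  1 -> 10 (2 bits)
  1 -> 10 (2 bits)
  8 -> 111111110 (9 bits)
  6 -> 1111110 (7 bits)
Total length = 8 + 2 + 2 + 9 + 7 = 28 bits.

Unary([7, 1, 1, 8, 6]) = 1111111010101111111101111110 (28 bits)


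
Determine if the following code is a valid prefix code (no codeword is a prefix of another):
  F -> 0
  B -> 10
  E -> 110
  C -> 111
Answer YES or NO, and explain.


Checking each pair (does one codeword prefix another?):
  F='0' vs B='10': no prefix
  F='0' vs E='110': no prefix
  F='0' vs C='111': no prefix
  B='10' vs F='0': no prefix
  B='10' vs E='110': no prefix
  B='10' vs C='111': no prefix
  E='110' vs F='0': no prefix
  E='110' vs B='10': no prefix
  E='110' vs C='111': no prefix
  C='111' vs F='0': no prefix
  C='111' vs B='10': no prefix
  C='111' vs E='110': no prefix
No violation found over all pairs.

YES -- this is a valid prefix code. No codeword is a prefix of any other codeword.


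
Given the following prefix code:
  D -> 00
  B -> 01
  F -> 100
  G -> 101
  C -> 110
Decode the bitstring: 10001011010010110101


Decoding step by step:
Bits 100 -> F
Bits 01 -> B
Bits 01 -> B
Bits 101 -> G
Bits 00 -> D
Bits 101 -> G
Bits 101 -> G
Bits 01 -> B


Decoded message: FBBGDGGB


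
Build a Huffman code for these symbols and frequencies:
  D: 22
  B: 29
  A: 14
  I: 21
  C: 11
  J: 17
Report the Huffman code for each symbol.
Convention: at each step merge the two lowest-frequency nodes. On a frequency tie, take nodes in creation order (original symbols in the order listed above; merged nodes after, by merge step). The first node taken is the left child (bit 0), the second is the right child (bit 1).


Huffman tree construction:
Step 1: Merge C(11) + A(14) = 25
Step 2: Merge J(17) + I(21) = 38
Step 3: Merge D(22) + (C+A)(25) = 47
Step 4: Merge B(29) + (J+I)(38) = 67
Step 5: Merge (D+(C+A))(47) + (B+(J+I))(67) = 114
Read each symbol's code off the tree from the root (left child = 0, right child = 1).

Codes:
  D: 00 (length 2)
  B: 10 (length 2)
  A: 011 (length 3)
  I: 111 (length 3)
  C: 010 (length 3)
  J: 110 (length 3)
Average code length: 291/114 = 2.5526 bits/symbol


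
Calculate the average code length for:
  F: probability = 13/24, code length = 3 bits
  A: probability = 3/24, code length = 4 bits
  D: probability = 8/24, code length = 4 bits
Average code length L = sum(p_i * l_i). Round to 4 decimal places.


Weighted contributions p_i * l_i:
  F: (13/24) * 3 = 39/24
  A: (3/24) * 4 = 12/24
  D: (8/24) * 4 = 32/24
Sum = (39 + 12 + 32)/24 = 83/24

L = 83/24 = 3.4583 bits/symbol


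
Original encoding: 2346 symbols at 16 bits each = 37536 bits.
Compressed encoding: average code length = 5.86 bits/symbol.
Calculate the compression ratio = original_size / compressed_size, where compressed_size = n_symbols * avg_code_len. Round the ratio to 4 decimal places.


original_size = n_symbols * orig_bits = 2346 * 16 = 37536 bits
compressed_size = n_symbols * avg_code_len = 2346 * 5.86 = 13747.56 bits
ratio = original_size / compressed_size = 37536 / 13747.56 = 2.7304

Compression ratio = 2.7304


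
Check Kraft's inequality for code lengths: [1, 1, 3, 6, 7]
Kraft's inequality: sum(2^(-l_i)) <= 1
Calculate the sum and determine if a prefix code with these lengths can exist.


Sum = 2^(-1) + 2^(-1) + 2^(-3) + 2^(-6) + 2^(-7)
    = 0.5 + 0.5 + 0.125 + 0.015625 + 0.0078125
    = 147/128 = 1.1484375
Since 1.1484375 > 1, Kraft's inequality is NOT satisfied.
A prefix code with these lengths CANNOT exist.

Kraft sum = 1.1484375. Not satisfied.


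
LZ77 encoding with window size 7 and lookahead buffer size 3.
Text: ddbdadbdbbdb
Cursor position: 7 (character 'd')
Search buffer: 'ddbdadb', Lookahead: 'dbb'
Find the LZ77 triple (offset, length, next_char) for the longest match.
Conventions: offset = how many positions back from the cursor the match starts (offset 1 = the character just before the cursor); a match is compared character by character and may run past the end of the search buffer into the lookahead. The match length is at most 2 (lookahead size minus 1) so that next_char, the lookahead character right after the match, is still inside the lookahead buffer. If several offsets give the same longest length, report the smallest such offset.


Try each offset into the search buffer:
  offset=1 (pos 6, char 'b'): match length 0
  offset=2 (pos 5, char 'd'): match length 2
  offset=3 (pos 4, char 'a'): match length 0
  offset=4 (pos 3, char 'd'): match length 1
  offset=5 (pos 2, char 'b'): match length 0
  offset=6 (pos 1, char 'd'): match length 2
  offset=7 (pos 0, char 'd'): match length 1
Longest match has length 2, found at offsets 2, 6; take the smallest, offset 2.
next_char = character at position 7 + 2 = 9 -> 'b'

Best match: offset=2, length=2 (matching 'db' starting at position 5)
LZ77 triple: (2, 2, 'b')


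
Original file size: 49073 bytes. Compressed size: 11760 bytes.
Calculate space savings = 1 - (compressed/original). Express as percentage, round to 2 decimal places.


ratio = compressed/original = 11760/49073 = 0.239643
savings = 1 - ratio = 1 - 0.239643 = 0.760357
as a percentage: 0.760357 * 100 = 76.04%

Space savings = 1 - 11760/49073 = 76.04%


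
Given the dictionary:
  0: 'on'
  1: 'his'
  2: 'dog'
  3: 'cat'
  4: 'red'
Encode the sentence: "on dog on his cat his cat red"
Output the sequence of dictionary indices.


Look up each word in the dictionary:
  'on' -> 0
  'dog' -> 2
  'on' -> 0
  'his' -> 1
  'cat' -> 3
  'his' -> 1
  'cat' -> 3
  'red' -> 4

Encoded: [0, 2, 0, 1, 3, 1, 3, 4]


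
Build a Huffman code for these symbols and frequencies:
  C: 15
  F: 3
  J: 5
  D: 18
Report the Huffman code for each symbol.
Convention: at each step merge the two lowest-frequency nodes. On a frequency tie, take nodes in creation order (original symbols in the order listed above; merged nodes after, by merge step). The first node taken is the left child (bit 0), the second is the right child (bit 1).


Huffman tree construction:
Step 1: Merge F(3) + J(5) = 8
Step 2: Merge (F+J)(8) + C(15) = 23
Step 3: Merge D(18) + ((F+J)+C)(23) = 41
Read each symbol's code off the tree from the root (left child = 0, right child = 1).

Codes:
  C: 11 (length 2)
  F: 100 (length 3)
  J: 101 (length 3)
  D: 0 (length 1)
Average code length: 72/41 = 1.7561 bits/symbol


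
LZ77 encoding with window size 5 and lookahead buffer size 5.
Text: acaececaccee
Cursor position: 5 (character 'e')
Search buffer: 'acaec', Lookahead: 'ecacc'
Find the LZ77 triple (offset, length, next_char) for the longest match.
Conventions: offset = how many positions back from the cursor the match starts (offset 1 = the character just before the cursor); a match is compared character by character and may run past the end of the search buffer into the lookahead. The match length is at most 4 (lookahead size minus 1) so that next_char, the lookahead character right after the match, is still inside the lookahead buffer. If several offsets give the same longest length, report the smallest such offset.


Try each offset into the search buffer:
  offset=1 (pos 4, char 'c'): match length 0
  offset=2 (pos 3, char 'e'): match length 2
  offset=3 (pos 2, char 'a'): match length 0
  offset=4 (pos 1, char 'c'): match length 0
  offset=5 (pos 0, char 'a'): match length 0
Longest match has length 2 at offset 2.
next_char = character at position 5 + 2 = 7 -> 'a'

Best match: offset=2, length=2 (matching 'ec' starting at position 3)
LZ77 triple: (2, 2, 'a')


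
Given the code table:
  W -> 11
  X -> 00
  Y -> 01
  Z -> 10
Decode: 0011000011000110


Decoding:
00 -> X
11 -> W
00 -> X
00 -> X
11 -> W
00 -> X
01 -> Y
10 -> Z


Result: XWXXWXYZ


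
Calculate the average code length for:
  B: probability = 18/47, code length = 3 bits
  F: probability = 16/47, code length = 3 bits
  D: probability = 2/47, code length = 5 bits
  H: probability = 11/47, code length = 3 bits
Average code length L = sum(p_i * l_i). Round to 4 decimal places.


Weighted contributions p_i * l_i:
  B: (18/47) * 3 = 54/47
  F: (16/47) * 3 = 48/47
  D: (2/47) * 5 = 10/47
  H: (11/47) * 3 = 33/47
Sum = (54 + 48 + 10 + 33)/47 = 145/47

L = 145/47 = 3.0851 bits/symbol


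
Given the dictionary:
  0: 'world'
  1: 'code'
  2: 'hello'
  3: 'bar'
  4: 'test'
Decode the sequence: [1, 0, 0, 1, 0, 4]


Look up each index in the dictionary:
  1 -> 'code'
  0 -> 'world'
  0 -> 'world'
  1 -> 'code'
  0 -> 'world'
  4 -> 'test'

Decoded: "code world world code world test"


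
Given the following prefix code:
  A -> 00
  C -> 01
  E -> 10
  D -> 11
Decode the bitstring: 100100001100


Decoding step by step:
Bits 10 -> E
Bits 01 -> C
Bits 00 -> A
Bits 00 -> A
Bits 11 -> D
Bits 00 -> A


Decoded message: ECAADA


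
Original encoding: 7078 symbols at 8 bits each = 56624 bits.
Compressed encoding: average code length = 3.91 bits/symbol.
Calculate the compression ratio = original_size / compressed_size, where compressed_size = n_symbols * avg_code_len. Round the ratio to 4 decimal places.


original_size = n_symbols * orig_bits = 7078 * 8 = 56624 bits
compressed_size = n_symbols * avg_code_len = 7078 * 3.91 = 27674.98 bits
ratio = original_size / compressed_size = 56624 / 27674.98 = 2.046

Compression ratio = 2.046


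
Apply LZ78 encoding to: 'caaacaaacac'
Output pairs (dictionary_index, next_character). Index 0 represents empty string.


LZ78 encoding steps:
Dictionary: {0: ''}
Step 1: w='' (idx 0), next='c' -> output (0, 'c'), add 'c' as idx 1
Step 2: w='' (idx 0), next='a' -> output (0, 'a'), add 'a' as idx 2
Step 3: w='a' (idx 2), next='a' -> output (2, 'a'), add 'aa' as idx 3
Step 4: w='c' (idx 1), next='a' -> output (1, 'a'), add 'ca' as idx 4
Step 5: w='aa' (idx 3), next='c' -> output (3, 'c'), add 'aac' as idx 5
Step 6: w='a' (idx 2), next='c' -> output (2, 'c'), add 'ac' as idx 6


Encoded: [(0, 'c'), (0, 'a'), (2, 'a'), (1, 'a'), (3, 'c'), (2, 'c')]


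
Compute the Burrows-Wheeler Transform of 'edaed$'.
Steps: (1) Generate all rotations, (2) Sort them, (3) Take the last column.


Rotations (sorted):
  0: $edaed -> last char: d
  1: aed$ed -> last char: d
  2: d$edae -> last char: e
  3: daed$e -> last char: e
  4: ed$eda -> last char: a
  5: edaed$ -> last char: $


BWT = ddeea$


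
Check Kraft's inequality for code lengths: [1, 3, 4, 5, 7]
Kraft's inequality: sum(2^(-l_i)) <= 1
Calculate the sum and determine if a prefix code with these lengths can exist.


Sum = 2^(-1) + 2^(-3) + 2^(-4) + 2^(-5) + 2^(-7)
    = 0.5 + 0.125 + 0.0625 + 0.03125 + 0.0078125
    = 93/128 = 0.7265625
Since 0.7265625 <= 1, Kraft's inequality IS satisfied.
A prefix code with these lengths CAN exist.

Kraft sum = 0.7265625. Satisfied.


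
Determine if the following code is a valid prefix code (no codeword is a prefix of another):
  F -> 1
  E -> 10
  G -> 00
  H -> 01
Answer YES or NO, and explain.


Checking each pair (does one codeword prefix another?):
  F='1' vs E='10': prefix -- VIOLATION

NO -- this is NOT a valid prefix code. F (1) is a prefix of E (10).


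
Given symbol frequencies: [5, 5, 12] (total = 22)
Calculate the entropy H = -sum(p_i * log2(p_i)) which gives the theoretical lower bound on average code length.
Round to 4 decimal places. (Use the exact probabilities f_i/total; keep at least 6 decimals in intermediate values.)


Per-symbol terms -p_i * log2(p_i) with p_i = f_i/22:
  p = 5/22 = 0.227273: log2(p) = -2.137504, -p*log2(p) = 0.485796
  p = 5/22 = 0.227273: log2(p) = -2.137504, -p*log2(p) = 0.485796
  p = 12/22 = 0.545455: log2(p) = -0.874469, -p*log2(p) = 0.476983
H = 0.485796 + 0.485796 + 0.476983 = 1.448575

H = 1.4486 bits/symbol


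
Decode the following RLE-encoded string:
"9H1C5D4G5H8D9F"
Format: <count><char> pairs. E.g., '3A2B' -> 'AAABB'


Expanding each <count><char> pair:
  9H -> 'HHHHHHHHH'
  1C -> 'C'
  5D -> 'DDDDD'
  4G -> 'GGGG'
  5H -> 'HHHHH'
  8D -> 'DDDDDDDD'
  9F -> 'FFFFFFFFF'

Decoded = HHHHHHHHHCDDDDDGGGGHHHHHDDDDDDDDFFFFFFFFF


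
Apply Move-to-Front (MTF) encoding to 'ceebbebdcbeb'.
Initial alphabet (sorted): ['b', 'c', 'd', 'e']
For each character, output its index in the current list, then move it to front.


MTF encoding:
'c': index 1 in ['b', 'c', 'd', 'e'] -> ['c', 'b', 'd', 'e']
'e': index 3 in ['c', 'b', 'd', 'e'] -> ['e', 'c', 'b', 'd']
'e': index 0 in ['e', 'c', 'b', 'd'] -> ['e', 'c', 'b', 'd']
'b': index 2 in ['e', 'c', 'b', 'd'] -> ['b', 'e', 'c', 'd']
'b': index 0 in ['b', 'e', 'c', 'd'] -> ['b', 'e', 'c', 'd']
'e': index 1 in ['b', 'e', 'c', 'd'] -> ['e', 'b', 'c', 'd']
'b': index 1 in ['e', 'b', 'c', 'd'] -> ['b', 'e', 'c', 'd']
'd': index 3 in ['b', 'e', 'c', 'd'] -> ['d', 'b', 'e', 'c']
'c': index 3 in ['d', 'b', 'e', 'c'] -> ['c', 'd', 'b', 'e']
'b': index 2 in ['c', 'd', 'b', 'e'] -> ['b', 'c', 'd', 'e']
'e': index 3 in ['b', 'c', 'd', 'e'] -> ['e', 'b', 'c', 'd']
'b': index 1 in ['e', 'b', 'c', 'd'] -> ['b', 'e', 'c', 'd']


Output: [1, 3, 0, 2, 0, 1, 1, 3, 3, 2, 3, 1]


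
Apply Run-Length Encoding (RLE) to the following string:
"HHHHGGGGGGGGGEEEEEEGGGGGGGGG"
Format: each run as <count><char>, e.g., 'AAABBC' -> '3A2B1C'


Scanning runs left to right:
  i=0: run of 'H' x 4 -> '4H'
  i=4: run of 'G' x 9 -> '9G'
  i=13: run of 'E' x 6 -> '6E'
  i=19: run of 'G' x 9 -> '9G'

RLE = 4H9G6E9G


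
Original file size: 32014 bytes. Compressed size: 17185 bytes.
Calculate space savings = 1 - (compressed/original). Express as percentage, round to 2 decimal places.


ratio = compressed/original = 17185/32014 = 0.536796
savings = 1 - ratio = 1 - 0.536796 = 0.463204
as a percentage: 0.463204 * 100 = 46.32%

Space savings = 1 - 17185/32014 = 46.32%


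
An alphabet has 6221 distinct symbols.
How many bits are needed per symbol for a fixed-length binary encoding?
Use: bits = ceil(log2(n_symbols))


log2(6221) = 12.6029
Bracket: 2^12 = 4096 < 6221 <= 2^13 = 8192
So ceil(log2(6221)) = 13

bits = ceil(log2(6221)) = ceil(12.6029) = 13 bits


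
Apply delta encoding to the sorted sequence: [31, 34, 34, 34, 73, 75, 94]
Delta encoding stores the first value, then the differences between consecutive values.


First value: 31
Deltas:
  34 - 31 = 3
  34 - 34 = 0
  34 - 34 = 0
  73 - 34 = 39
  75 - 73 = 2
  94 - 75 = 19


Delta encoded: [31, 3, 0, 0, 39, 2, 19]


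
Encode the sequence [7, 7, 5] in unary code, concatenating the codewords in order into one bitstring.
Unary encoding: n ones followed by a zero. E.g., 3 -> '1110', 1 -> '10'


Encode each number as n ones followed by a terminating 0:
  7 -> 11111110 (8 bits)
  7 -> 11111110 (8 bits)
  5 -> 111110 (6 bits)
Total length = 8 + 8 + 6 = 22 bits.

Unary([7, 7, 5]) = 1111111011111110111110 (22 bits)


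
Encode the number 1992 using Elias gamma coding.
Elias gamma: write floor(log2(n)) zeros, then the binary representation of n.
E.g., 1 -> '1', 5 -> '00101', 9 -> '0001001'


num_bits = floor(log2(1992)) + 1 = 11
leading_zeros = num_bits - 1 = 10
binary(1992) = 11111001000

Elias gamma(1992) = '0000000000' + '11111001000' = 000000000011111001000 (21 bits)


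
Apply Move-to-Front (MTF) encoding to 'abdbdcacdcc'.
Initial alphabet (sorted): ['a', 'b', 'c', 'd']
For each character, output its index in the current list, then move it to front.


MTF encoding:
'a': index 0 in ['a', 'b', 'c', 'd'] -> ['a', 'b', 'c', 'd']
'b': index 1 in ['a', 'b', 'c', 'd'] -> ['b', 'a', 'c', 'd']
'd': index 3 in ['b', 'a', 'c', 'd'] -> ['d', 'b', 'a', 'c']
'b': index 1 in ['d', 'b', 'a', 'c'] -> ['b', 'd', 'a', 'c']
'd': index 1 in ['b', 'd', 'a', 'c'] -> ['d', 'b', 'a', 'c']
'c': index 3 in ['d', 'b', 'a', 'c'] -> ['c', 'd', 'b', 'a']
'a': index 3 in ['c', 'd', 'b', 'a'] -> ['a', 'c', 'd', 'b']
'c': index 1 in ['a', 'c', 'd', 'b'] -> ['c', 'a', 'd', 'b']
'd': index 2 in ['c', 'a', 'd', 'b'] -> ['d', 'c', 'a', 'b']
'c': index 1 in ['d', 'c', 'a', 'b'] -> ['c', 'd', 'a', 'b']
'c': index 0 in ['c', 'd', 'a', 'b'] -> ['c', 'd', 'a', 'b']


Output: [0, 1, 3, 1, 1, 3, 3, 1, 2, 1, 0]


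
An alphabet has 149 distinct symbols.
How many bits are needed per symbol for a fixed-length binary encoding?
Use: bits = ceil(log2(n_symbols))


log2(149) = 7.2192
Bracket: 2^7 = 128 < 149 <= 2^8 = 256
So ceil(log2(149)) = 8

bits = ceil(log2(149)) = ceil(7.2192) = 8 bits


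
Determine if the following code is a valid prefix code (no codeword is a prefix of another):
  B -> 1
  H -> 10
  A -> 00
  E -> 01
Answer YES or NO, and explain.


Checking each pair (does one codeword prefix another?):
  B='1' vs H='10': prefix -- VIOLATION

NO -- this is NOT a valid prefix code. B (1) is a prefix of H (10).


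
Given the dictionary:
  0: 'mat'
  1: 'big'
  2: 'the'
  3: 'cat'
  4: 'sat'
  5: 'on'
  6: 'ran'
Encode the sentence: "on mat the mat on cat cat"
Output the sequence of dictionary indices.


Look up each word in the dictionary:
  'on' -> 5
  'mat' -> 0
  'the' -> 2
  'mat' -> 0
  'on' -> 5
  'cat' -> 3
  'cat' -> 3

Encoded: [5, 0, 2, 0, 5, 3, 3]


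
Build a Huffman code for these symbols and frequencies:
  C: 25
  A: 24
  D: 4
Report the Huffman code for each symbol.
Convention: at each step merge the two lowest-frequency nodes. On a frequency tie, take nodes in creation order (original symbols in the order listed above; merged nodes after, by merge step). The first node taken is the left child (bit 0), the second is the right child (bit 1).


Huffman tree construction:
Step 1: Merge D(4) + A(24) = 28
Step 2: Merge C(25) + (D+A)(28) = 53
Read each symbol's code off the tree from the root (left child = 0, right child = 1).

Codes:
  C: 0 (length 1)
  A: 11 (length 2)
  D: 10 (length 2)
Average code length: 81/53 = 1.5283 bits/symbol


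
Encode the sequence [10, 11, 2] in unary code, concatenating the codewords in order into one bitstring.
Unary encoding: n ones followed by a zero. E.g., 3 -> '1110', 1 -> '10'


Encode each number as n ones followed by a terminating 0:
  10 -> 11111111110 (11 bits)
  11 -> 111111111110 (12 bits)
  2 -> 110 (3 bits)
Total length = 11 + 12 + 3 = 26 bits.

Unary([10, 11, 2]) = 11111111110111111111110110 (26 bits)


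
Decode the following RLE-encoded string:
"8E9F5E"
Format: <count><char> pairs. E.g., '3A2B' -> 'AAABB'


Expanding each <count><char> pair:
  8E -> 'EEEEEEEE'
  9F -> 'FFFFFFFFF'
  5E -> 'EEEEE'

Decoded = EEEEEEEEFFFFFFFFFEEEEE


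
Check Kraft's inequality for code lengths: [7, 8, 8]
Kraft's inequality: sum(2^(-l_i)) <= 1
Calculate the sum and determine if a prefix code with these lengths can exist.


Sum = 2^(-7) + 2^(-8) + 2^(-8)
    = 0.0078125 + 0.00390625 + 0.00390625
    = 4/256 = 0.015625
Since 0.015625 <= 1, Kraft's inequality IS satisfied.
A prefix code with these lengths CAN exist.

Kraft sum = 0.015625. Satisfied.


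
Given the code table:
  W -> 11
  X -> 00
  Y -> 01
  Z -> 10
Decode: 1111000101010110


Decoding:
11 -> W
11 -> W
00 -> X
01 -> Y
01 -> Y
01 -> Y
01 -> Y
10 -> Z


Result: WWXYYYYZ


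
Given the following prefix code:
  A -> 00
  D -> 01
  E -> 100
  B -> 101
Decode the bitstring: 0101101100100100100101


Decoding step by step:
Bits 01 -> D
Bits 01 -> D
Bits 101 -> B
Bits 100 -> E
Bits 100 -> E
Bits 100 -> E
Bits 100 -> E
Bits 101 -> B


Decoded message: DDBEEEEB


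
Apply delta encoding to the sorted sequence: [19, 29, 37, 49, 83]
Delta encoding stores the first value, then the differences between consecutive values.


First value: 19
Deltas:
  29 - 19 = 10
  37 - 29 = 8
  49 - 37 = 12
  83 - 49 = 34


Delta encoded: [19, 10, 8, 12, 34]


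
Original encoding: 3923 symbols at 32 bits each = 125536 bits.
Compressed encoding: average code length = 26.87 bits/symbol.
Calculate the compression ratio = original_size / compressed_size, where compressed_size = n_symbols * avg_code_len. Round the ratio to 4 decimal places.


original_size = n_symbols * orig_bits = 3923 * 32 = 125536 bits
compressed_size = n_symbols * avg_code_len = 3923 * 26.87 = 105411.01 bits
ratio = original_size / compressed_size = 125536 / 105411.01 = 1.1909

Compression ratio = 1.1909


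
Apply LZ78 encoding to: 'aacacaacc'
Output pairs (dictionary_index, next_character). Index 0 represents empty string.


LZ78 encoding steps:
Dictionary: {0: ''}
Step 1: w='' (idx 0), next='a' -> output (0, 'a'), add 'a' as idx 1
Step 2: w='a' (idx 1), next='c' -> output (1, 'c'), add 'ac' as idx 2
Step 3: w='ac' (idx 2), next='a' -> output (2, 'a'), add 'aca' as idx 3
Step 4: w='ac' (idx 2), next='c' -> output (2, 'c'), add 'acc' as idx 4


Encoded: [(0, 'a'), (1, 'c'), (2, 'a'), (2, 'c')]


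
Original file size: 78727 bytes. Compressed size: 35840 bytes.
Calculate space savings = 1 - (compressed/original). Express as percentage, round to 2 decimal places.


ratio = compressed/original = 35840/78727 = 0.455244
savings = 1 - ratio = 1 - 0.455244 = 0.544756
as a percentage: 0.544756 * 100 = 54.48%

Space savings = 1 - 35840/78727 = 54.48%


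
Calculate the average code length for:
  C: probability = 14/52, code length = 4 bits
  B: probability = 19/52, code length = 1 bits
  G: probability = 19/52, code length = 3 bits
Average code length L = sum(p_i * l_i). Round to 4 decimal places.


Weighted contributions p_i * l_i:
  C: (14/52) * 4 = 56/52
  B: (19/52) * 1 = 19/52
  G: (19/52) * 3 = 57/52
Sum = (56 + 19 + 57)/52 = 132/52

L = 132/52 = 2.5385 bits/symbol


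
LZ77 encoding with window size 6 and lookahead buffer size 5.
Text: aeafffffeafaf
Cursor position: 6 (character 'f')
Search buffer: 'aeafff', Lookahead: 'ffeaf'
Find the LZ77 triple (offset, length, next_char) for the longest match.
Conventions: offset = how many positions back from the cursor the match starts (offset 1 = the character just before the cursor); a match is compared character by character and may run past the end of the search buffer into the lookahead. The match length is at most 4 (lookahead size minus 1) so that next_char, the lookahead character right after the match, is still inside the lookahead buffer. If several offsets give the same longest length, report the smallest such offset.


Try each offset into the search buffer:
  offset=1 (pos 5, char 'f'): match length 2
  offset=2 (pos 4, char 'f'): match length 2
  offset=3 (pos 3, char 'f'): match length 2
  offset=4 (pos 2, char 'a'): match length 0
  offset=5 (pos 1, char 'e'): match length 0
  offset=6 (pos 0, char 'a'): match length 0
Longest match has length 2, found at offsets 1, 2, 3; take the smallest, offset 1.
next_char = character at position 6 + 2 = 8 -> 'e'

Best match: offset=1, length=2 (matching 'ff' starting at position 5)
LZ77 triple: (1, 2, 'e')


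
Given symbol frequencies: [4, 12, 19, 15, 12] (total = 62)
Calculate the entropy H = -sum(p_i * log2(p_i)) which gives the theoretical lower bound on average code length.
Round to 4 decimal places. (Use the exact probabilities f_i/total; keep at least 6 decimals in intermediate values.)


Per-symbol terms -p_i * log2(p_i) with p_i = f_i/62:
  p = 4/62 = 0.064516: log2(p) = -3.954196, -p*log2(p) = 0.255109
  p = 12/62 = 0.193548: log2(p) = -2.369234, -p*log2(p) = 0.458561
  p = 19/62 = 0.306452: log2(p) = -1.706269, -p*log2(p) = 0.522889
  p = 15/62 = 0.241935: log2(p) = -2.047306, -p*log2(p) = 0.495316
  p = 12/62 = 0.193548: log2(p) = -2.369234, -p*log2(p) = 0.458561
H = 0.255109 + 0.458561 + 0.522889 + 0.495316 + 0.458561 = 2.190436

H = 2.1904 bits/symbol


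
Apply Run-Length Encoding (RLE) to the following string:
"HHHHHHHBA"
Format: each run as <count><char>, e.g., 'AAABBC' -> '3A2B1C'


Scanning runs left to right:
  i=0: run of 'H' x 7 -> '7H'
  i=7: run of 'B' x 1 -> '1B'
  i=8: run of 'A' x 1 -> '1A'

RLE = 7H1B1A


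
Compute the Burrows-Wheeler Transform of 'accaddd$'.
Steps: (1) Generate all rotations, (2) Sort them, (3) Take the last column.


Rotations (sorted):
  0: $accaddd -> last char: d
  1: accaddd$ -> last char: $
  2: addd$acc -> last char: c
  3: caddd$ac -> last char: c
  4: ccaddd$a -> last char: a
  5: d$accadd -> last char: d
  6: dd$accad -> last char: d
  7: ddd$acca -> last char: a


BWT = d$ccadda


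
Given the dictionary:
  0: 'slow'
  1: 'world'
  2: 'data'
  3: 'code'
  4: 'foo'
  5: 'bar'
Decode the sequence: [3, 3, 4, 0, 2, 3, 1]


Look up each index in the dictionary:
  3 -> 'code'
  3 -> 'code'
  4 -> 'foo'
  0 -> 'slow'
  2 -> 'data'
  3 -> 'code'
  1 -> 'world'

Decoded: "code code foo slow data code world"


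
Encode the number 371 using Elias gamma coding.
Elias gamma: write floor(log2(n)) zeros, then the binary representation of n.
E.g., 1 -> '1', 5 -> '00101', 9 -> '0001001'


num_bits = floor(log2(371)) + 1 = 9
leading_zeros = num_bits - 1 = 8
binary(371) = 101110011

Elias gamma(371) = '00000000' + '101110011' = 00000000101110011 (17 bits)


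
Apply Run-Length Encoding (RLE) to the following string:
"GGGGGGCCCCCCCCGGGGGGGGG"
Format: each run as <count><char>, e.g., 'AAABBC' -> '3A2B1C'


Scanning runs left to right:
  i=0: run of 'G' x 6 -> '6G'
  i=6: run of 'C' x 8 -> '8C'
  i=14: run of 'G' x 9 -> '9G'

RLE = 6G8C9G
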